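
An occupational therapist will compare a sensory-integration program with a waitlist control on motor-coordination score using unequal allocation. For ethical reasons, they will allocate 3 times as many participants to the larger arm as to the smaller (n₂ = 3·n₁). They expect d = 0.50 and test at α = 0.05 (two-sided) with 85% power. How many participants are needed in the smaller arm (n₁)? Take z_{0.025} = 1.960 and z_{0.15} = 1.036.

n₁ = 48

With allocation ratio k = n₂/n₁ = 3, Var(x̄₁−x̄₂) = σ²(1/n₁ + 1/(k·n₁)) = σ²·(k+1)/(k·n₁).
So n₁ = (1 + 1/k)·((z_{α/2} + z_β)/d)² = 1.333 × (2.996/0.50)².
n₁ = 1.333 × 35.90 = 47.9.
Round up: n₁ = 48, giving n₂ = 3 × 48 = 144.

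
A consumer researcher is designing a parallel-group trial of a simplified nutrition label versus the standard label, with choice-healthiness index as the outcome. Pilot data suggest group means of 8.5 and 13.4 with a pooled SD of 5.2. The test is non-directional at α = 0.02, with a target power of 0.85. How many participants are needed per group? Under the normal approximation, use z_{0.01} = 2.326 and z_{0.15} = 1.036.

Cohen's d = |M₁ − M₂| / SD_pooled = |8.5 − 13.4| / 5.2 = 4.9 / 5.2 = 0.942.
For two independent groups with equal n: n = 2·((z_{α/2} + z_β) / d)².
z_{α/2} + z_β = 2.326 + 1.036 = 3.362.
n = 2 × (3.362 / 0.942)² = 2 × 3.569² = 2 × 12.74 = 25.5.
Round up to the next whole participant.

n = 26 per group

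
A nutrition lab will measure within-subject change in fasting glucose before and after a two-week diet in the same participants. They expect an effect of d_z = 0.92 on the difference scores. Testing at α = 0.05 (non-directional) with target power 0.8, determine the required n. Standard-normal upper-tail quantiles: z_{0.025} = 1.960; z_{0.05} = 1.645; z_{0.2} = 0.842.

For a paired (one-sample on differences) test: n = ((z_{α/2} + z_β) / d)².
z_{α/2} + z_β = 1.960 + 0.842 = 2.802.
n = (2.802 / 0.92)² = 3.046² = 9.28.
Round up.

n = 10 pairs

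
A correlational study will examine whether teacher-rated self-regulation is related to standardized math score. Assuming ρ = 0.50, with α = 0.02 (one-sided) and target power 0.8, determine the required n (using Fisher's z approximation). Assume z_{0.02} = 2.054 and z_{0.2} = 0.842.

Fisher's z: C = ½·ln((1+r)/(1−r)) = ½·ln(3.0000) = 0.5493.
n = ((z_{α} + z_β)/C)² + 3.
(2.054 + 0.842) / 0.5493 = 2.896 / 0.5493 = 5.272.
n = 5.272² + 3 = 27.80 + 3 = 30.8.
Round up.

n = 31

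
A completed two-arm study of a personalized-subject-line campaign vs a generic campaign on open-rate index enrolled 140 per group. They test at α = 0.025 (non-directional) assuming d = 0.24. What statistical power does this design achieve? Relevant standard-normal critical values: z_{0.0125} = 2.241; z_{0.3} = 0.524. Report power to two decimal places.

For two equal groups, power = Φ(d·√(n/2) − z_{α/2}).
d·√(n/2) = 0.24 × √(140/2) = 0.24 × 8.367 = 2.008.
z_β = 2.008 − 2.241 = -0.233.
Power = Φ(-0.233) = 0.408.

power ≈ 0.41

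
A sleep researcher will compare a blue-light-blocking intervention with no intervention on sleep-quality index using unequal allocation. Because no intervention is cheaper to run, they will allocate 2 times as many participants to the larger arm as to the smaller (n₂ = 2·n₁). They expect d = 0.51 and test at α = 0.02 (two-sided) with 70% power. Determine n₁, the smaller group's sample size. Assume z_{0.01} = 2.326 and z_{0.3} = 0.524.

n₁ = 47

With allocation ratio k = n₂/n₁ = 2, Var(x̄₁−x̄₂) = σ²(1/n₁ + 1/(k·n₁)) = σ²·(k+1)/(k·n₁).
So n₁ = (1 + 1/k)·((z_{α/2} + z_β)/d)² = 1.500 × (2.850/0.51)².
n₁ = 1.500 × 31.23 = 46.8.
Round up: n₁ = 47, giving n₂ = 2 × 47 = 94.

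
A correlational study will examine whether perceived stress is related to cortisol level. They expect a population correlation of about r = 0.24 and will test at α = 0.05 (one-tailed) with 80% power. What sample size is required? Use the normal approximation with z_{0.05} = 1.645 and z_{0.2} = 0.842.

n = 107

Fisher's z: C = ½·ln((1+r)/(1−r)) = ½·ln(1.6316) = 0.2448.
n = ((z_{α} + z_β)/C)² + 3.
(1.645 + 0.842) / 0.2448 = 2.487 / 0.2448 = 10.159.
n = 10.159² + 3 = 103.21 + 3 = 106.2.
Round up.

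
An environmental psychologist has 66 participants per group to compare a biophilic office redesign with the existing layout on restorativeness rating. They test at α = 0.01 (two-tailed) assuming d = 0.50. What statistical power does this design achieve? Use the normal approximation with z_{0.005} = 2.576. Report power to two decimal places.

For two equal groups, power = Φ(d·√(n/2) − z_{α/2}).
d·√(n/2) = 0.50 × √(66/2) = 0.50 × 5.745 = 2.872.
z_β = 2.872 − 2.576 = 0.296.
Power = Φ(0.296) = 0.616.

power ≈ 0.62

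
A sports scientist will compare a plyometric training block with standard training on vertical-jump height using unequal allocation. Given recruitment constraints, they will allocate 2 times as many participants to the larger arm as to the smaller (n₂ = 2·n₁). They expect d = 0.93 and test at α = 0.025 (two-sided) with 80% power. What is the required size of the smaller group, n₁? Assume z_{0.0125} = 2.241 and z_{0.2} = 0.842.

n₁ = 17

With allocation ratio k = n₂/n₁ = 2, Var(x̄₁−x̄₂) = σ²(1/n₁ + 1/(k·n₁)) = σ²·(k+1)/(k·n₁).
So n₁ = (1 + 1/k)·((z_{α/2} + z_β)/d)² = 1.500 × (3.083/0.93)².
n₁ = 1.500 × 10.99 = 16.5.
Round up: n₁ = 17, giving n₂ = 2 × 17 = 34.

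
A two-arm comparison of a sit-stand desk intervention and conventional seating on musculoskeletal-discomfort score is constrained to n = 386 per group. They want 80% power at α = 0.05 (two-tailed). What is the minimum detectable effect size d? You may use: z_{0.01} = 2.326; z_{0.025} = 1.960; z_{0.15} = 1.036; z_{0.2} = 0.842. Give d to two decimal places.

For two independent groups of n = 386 each: d_min = (z_{α/2} + z_β)·√(2/n).
z-sum = 1.960 + 0.842 = 2.802.
d_min = 2.802 × √(2/386) = 2.802 × 0.0720 = 0.202.

d_min ≈ 0.20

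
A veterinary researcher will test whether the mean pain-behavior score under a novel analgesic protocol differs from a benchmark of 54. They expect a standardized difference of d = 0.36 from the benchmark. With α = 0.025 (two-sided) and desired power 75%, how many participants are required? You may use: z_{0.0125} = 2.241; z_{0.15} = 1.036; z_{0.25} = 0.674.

For a one-sample test: n = ((z_{α/2} + z_β) / d)².
z_{α/2} + z_β = 2.241 + 0.674 = 2.915.
n = (2.915 / 0.36)² = 8.097² = 65.57.
Round up.

n = 66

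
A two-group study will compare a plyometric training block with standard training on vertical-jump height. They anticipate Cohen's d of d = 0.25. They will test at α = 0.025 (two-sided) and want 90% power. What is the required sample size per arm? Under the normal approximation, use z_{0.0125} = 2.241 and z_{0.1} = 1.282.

n = 398 per group

For two independent groups with equal n: n = 2·((z_{α/2} + z_β) / d)².
z_{α/2} + z_β = 2.241 + 1.282 = 3.523.
n = 2 × (3.523 / 0.25)² = 2 × 14.092² = 2 × 198.58 = 397.2.
Round up to the next whole participant.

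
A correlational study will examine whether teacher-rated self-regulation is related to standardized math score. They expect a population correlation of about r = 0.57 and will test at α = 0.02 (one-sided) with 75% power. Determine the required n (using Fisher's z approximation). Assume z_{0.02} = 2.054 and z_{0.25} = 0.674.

n = 21

Fisher's z: C = ½·ln((1+r)/(1−r)) = ½·ln(3.6512) = 0.6475.
n = ((z_{α} + z_β)/C)² + 3.
(2.054 + 0.674) / 0.6475 = 2.728 / 0.6475 = 4.213.
n = 4.213² + 3 = 17.75 + 3 = 20.8.
Round up.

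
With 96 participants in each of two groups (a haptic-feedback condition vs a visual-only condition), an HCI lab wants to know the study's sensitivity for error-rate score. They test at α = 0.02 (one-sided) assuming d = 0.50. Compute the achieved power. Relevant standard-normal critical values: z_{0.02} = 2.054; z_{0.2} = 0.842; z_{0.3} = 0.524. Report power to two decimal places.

power ≈ 0.92

For two equal groups, power = Φ(d·√(n/2) − z_{α}).
d·√(n/2) = 0.50 × √(96/2) = 0.50 × 6.928 = 3.464.
z_β = 3.464 − 2.054 = 1.410.
Power = Φ(1.410) = 0.921.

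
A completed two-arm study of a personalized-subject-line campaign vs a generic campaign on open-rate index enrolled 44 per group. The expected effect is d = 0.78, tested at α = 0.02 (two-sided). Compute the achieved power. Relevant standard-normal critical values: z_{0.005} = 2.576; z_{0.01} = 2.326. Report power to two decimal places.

power ≈ 0.91

For two equal groups, power = Φ(d·√(n/2) − z_{α/2}).
d·√(n/2) = 0.78 × √(44/2) = 0.78 × 4.690 = 3.659.
z_β = 3.659 − 2.326 = 1.333.
Power = Φ(1.333) = 0.909.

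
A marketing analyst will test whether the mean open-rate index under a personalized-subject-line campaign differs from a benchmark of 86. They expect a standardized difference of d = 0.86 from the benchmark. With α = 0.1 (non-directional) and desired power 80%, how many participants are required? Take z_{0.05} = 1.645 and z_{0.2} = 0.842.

n = 9

For a one-sample test: n = ((z_{α/2} + z_β) / d)².
z_{α/2} + z_β = 1.645 + 0.842 = 2.487.
n = (2.487 / 0.86)² = 2.892² = 8.36.
Round up.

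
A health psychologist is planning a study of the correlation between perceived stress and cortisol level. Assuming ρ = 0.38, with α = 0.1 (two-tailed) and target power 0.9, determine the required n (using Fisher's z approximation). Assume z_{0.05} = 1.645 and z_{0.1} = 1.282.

n = 57

Fisher's z: C = ½·ln((1+r)/(1−r)) = ½·ln(2.2258) = 0.4001.
n = ((z_{α/2} + z_β)/C)² + 3.
(1.645 + 1.282) / 0.4001 = 2.927 / 0.4001 = 7.316.
n = 7.316² + 3 = 53.52 + 3 = 56.5.
Round up.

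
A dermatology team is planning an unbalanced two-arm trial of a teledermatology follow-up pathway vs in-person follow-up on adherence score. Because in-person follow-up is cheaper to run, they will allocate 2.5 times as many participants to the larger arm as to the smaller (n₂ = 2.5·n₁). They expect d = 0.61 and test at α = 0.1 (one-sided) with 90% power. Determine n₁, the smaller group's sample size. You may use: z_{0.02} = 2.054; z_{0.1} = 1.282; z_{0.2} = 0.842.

n₁ = 25

With allocation ratio k = n₂/n₁ = 2.5, Var(x̄₁−x̄₂) = σ²(1/n₁ + 1/(k·n₁)) = σ²·(k+1)/(k·n₁).
So n₁ = (1 + 1/k)·((z_{α} + z_β)/d)² = 1.400 × (2.564/0.61)².
n₁ = 1.400 × 17.67 = 24.7.
Round up: n₁ = 25, giving n₂ = ⌈2.5 × 25⌉ = ⌈62.5⌉ = 63.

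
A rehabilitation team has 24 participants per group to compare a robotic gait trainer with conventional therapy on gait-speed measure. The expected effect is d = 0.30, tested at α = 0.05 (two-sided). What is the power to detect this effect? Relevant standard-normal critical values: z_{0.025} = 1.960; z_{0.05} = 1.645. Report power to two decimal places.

power ≈ 0.18

For two equal groups, power = Φ(d·√(n/2) − z_{α/2}).
d·√(n/2) = 0.30 × √(24/2) = 0.30 × 3.464 = 1.039.
z_β = 1.039 − 1.960 = -0.921.
Power = Φ(-0.921) = 0.179.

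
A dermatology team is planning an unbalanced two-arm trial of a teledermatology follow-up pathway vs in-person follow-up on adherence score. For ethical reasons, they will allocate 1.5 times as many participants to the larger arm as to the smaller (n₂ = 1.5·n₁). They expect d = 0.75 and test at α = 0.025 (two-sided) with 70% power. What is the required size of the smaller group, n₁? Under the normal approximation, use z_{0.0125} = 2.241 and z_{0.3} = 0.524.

n₁ = 23

With allocation ratio k = n₂/n₁ = 1.5, Var(x̄₁−x̄₂) = σ²(1/n₁ + 1/(k·n₁)) = σ²·(k+1)/(k·n₁).
So n₁ = (1 + 1/k)·((z_{α/2} + z_β)/d)² = 1.667 × (2.765/0.75)².
n₁ = 1.667 × 13.59 = 22.7.
Round up: n₁ = 23, giving n₂ = ⌈1.5 × 23⌉ = ⌈34.5⌉ = 35.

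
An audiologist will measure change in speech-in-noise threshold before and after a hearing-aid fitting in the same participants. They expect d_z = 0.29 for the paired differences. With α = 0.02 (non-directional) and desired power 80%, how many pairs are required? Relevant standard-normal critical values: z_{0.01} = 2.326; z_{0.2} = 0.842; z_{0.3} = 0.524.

For a paired (one-sample on differences) test: n = ((z_{α/2} + z_β) / d)².
z_{α/2} + z_β = 2.326 + 0.842 = 3.168.
n = (3.168 / 0.29)² = 10.924² = 119.34.
Round up.

n = 120 pairs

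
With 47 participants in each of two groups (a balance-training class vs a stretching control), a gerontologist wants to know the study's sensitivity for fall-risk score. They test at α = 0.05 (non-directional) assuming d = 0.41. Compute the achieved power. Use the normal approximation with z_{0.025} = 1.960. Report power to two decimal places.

power ≈ 0.51

For two equal groups, power = Φ(d·√(n/2) − z_{α/2}).
d·√(n/2) = 0.41 × √(47/2) = 0.41 × 4.848 = 1.988.
z_β = 1.988 − 1.960 = 0.028.
Power = Φ(0.028) = 0.511.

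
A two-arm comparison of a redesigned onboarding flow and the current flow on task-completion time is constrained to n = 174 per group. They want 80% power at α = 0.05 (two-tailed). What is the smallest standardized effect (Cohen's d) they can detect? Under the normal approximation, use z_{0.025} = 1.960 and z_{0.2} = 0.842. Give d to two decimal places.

d_min ≈ 0.30

For two independent groups of n = 174 each: d_min = (z_{α/2} + z_β)·√(2/n).
z-sum = 1.960 + 0.842 = 2.802.
d_min = 2.802 × √(2/174) = 2.802 × 0.1072 = 0.300.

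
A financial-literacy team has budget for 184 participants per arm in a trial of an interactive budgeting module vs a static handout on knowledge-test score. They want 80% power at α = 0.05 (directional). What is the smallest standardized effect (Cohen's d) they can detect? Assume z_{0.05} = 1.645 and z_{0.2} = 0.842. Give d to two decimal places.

d_min ≈ 0.26

For two independent groups of n = 184 each: d_min = (z_{α} + z_β)·√(2/n).
z-sum = 1.645 + 0.842 = 2.487.
d_min = 2.487 × √(2/184) = 2.487 × 0.1043 = 0.259.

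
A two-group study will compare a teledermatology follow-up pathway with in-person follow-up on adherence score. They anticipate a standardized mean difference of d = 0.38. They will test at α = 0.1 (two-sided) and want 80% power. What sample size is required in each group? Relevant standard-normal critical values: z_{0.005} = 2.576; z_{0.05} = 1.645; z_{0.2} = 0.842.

For two independent groups with equal n: n = 2·((z_{α/2} + z_β) / d)².
z_{α/2} + z_β = 1.645 + 0.842 = 2.487.
n = 2 × (2.487 / 0.38)² = 2 × 6.545² = 2 × 42.83 = 85.7.
Round up to the next whole participant.

n = 86 per group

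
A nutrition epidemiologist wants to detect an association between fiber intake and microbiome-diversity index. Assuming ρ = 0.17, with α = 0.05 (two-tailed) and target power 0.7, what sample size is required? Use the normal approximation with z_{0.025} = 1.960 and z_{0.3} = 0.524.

n = 213

Fisher's z: C = ½·ln((1+r)/(1−r)) = ½·ln(1.4096) = 0.1717.
n = ((z_{α/2} + z_β)/C)² + 3.
(1.960 + 0.524) / 0.1717 = 2.484 / 0.1717 = 14.467.
n = 14.467² + 3 = 209.30 + 3 = 212.3.
Round up.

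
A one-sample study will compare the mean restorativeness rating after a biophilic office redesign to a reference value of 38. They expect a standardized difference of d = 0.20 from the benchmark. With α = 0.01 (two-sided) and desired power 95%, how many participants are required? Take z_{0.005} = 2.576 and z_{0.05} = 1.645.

For a one-sample test: n = ((z_{α/2} + z_β) / d)².
z_{α/2} + z_β = 2.576 + 1.645 = 4.221.
n = (4.221 / 0.20)² = 21.105² = 445.42.
Round up.

n = 446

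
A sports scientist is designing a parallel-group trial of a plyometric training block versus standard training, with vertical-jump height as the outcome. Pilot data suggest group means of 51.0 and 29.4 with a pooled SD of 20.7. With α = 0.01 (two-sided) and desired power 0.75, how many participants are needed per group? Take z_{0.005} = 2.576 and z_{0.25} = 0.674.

Cohen's d = |M₁ − M₂| / SD_pooled = |51.0 − 29.4| / 20.7 = 21.6 / 20.7 = 1.043.
For two independent groups with equal n: n = 2·((z_{α/2} + z_β) / d)².
z_{α/2} + z_β = 2.576 + 0.674 = 3.250.
n = 2 × (3.250 / 1.043)² = 2 × 3.116² = 2 × 9.71 = 19.4.
Round up to the next whole participant.

n = 20 per group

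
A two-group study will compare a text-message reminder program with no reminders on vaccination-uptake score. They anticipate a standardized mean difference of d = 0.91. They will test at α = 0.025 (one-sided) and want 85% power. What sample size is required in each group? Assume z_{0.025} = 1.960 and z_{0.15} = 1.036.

n = 22 per group

For two independent groups with equal n: n = 2·((z_{α} + z_β) / d)².
z_{α} + z_β = 1.960 + 1.036 = 2.996.
n = 2 × (2.996 / 0.91)² = 2 × 3.292² = 2 × 10.84 = 21.7.
Round up to the next whole participant.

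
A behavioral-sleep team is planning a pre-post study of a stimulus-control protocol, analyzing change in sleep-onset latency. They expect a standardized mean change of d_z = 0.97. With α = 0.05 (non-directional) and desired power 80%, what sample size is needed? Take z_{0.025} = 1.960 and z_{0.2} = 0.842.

n = 9 pairs

For a paired (one-sample on differences) test: n = ((z_{α/2} + z_β) / d)².
z_{α/2} + z_β = 1.960 + 0.842 = 2.802.
n = (2.802 / 0.97)² = 2.889² = 8.34.
Round up.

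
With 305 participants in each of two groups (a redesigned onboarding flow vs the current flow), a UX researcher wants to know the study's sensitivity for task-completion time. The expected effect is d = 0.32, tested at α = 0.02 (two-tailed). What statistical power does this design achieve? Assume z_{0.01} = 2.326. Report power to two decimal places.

power ≈ 0.95

For two equal groups, power = Φ(d·√(n/2) − z_{α/2}).
d·√(n/2) = 0.32 × √(305/2) = 0.32 × 12.349 = 3.952.
z_β = 3.952 − 2.326 = 1.626.
Power = Φ(1.626) = 0.948.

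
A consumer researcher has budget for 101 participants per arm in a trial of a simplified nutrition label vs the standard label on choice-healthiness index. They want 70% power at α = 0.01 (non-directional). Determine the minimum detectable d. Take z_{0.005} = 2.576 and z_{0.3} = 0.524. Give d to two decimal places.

For two independent groups of n = 101 each: d_min = (z_{α/2} + z_β)·√(2/n).
z-sum = 2.576 + 0.524 = 3.100.
d_min = 3.100 × √(2/101) = 3.100 × 0.1407 = 0.436.

d_min ≈ 0.44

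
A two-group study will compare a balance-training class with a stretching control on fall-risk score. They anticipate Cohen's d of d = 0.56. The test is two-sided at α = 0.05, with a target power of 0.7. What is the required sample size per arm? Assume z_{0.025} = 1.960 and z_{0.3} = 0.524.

n = 40 per group

For two independent groups with equal n: n = 2·((z_{α/2} + z_β) / d)².
z_{α/2} + z_β = 1.960 + 0.524 = 2.484.
n = 2 × (2.484 / 0.56)² = 2 × 4.436² = 2 × 19.68 = 39.4.
Round up to the next whole participant.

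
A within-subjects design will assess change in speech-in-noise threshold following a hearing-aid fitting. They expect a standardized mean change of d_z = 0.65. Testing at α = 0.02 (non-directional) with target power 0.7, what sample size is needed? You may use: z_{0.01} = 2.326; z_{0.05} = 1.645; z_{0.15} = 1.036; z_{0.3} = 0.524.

n = 20 pairs

For a paired (one-sample on differences) test: n = ((z_{α/2} + z_β) / d)².
z_{α/2} + z_β = 2.326 + 0.524 = 2.850.
n = (2.850 / 0.65)² = 4.385² = 19.22.
Round up.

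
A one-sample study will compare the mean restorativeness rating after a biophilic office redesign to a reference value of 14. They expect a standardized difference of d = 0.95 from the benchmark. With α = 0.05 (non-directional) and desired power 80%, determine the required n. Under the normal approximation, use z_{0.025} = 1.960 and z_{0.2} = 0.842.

n = 9

For a one-sample test: n = ((z_{α/2} + z_β) / d)².
z_{α/2} + z_β = 1.960 + 0.842 = 2.802.
n = (2.802 / 0.95)² = 2.949² = 8.70.
Round up.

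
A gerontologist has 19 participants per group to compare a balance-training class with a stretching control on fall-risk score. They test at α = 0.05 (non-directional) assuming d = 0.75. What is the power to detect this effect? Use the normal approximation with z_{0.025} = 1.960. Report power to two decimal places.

For two equal groups, power = Φ(d·√(n/2) − z_{α/2}).
d·√(n/2) = 0.75 × √(19/2) = 0.75 × 3.082 = 2.312.
z_β = 2.312 − 1.960 = 0.352.
Power = Φ(0.352) = 0.637.

power ≈ 0.64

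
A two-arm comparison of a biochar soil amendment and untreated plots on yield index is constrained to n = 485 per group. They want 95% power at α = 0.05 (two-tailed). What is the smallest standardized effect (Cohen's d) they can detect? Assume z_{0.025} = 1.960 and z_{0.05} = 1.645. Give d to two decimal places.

For two independent groups of n = 485 each: d_min = (z_{α/2} + z_β)·√(2/n).
z-sum = 1.960 + 1.645 = 3.605.
d_min = 3.605 × √(2/485) = 3.605 × 0.0642 = 0.231.

d_min ≈ 0.23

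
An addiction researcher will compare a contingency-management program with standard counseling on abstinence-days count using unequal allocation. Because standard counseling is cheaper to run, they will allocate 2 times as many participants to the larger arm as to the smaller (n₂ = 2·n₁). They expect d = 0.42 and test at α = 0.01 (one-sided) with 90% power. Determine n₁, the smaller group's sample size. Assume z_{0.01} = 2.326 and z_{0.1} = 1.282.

n₁ = 111

With allocation ratio k = n₂/n₁ = 2, Var(x̄₁−x̄₂) = σ²(1/n₁ + 1/(k·n₁)) = σ²·(k+1)/(k·n₁).
So n₁ = (1 + 1/k)·((z_{α} + z_β)/d)² = 1.500 × (3.608/0.42)².
n₁ = 1.500 × 73.80 = 110.7.
Round up: n₁ = 111, giving n₂ = 2 × 111 = 222.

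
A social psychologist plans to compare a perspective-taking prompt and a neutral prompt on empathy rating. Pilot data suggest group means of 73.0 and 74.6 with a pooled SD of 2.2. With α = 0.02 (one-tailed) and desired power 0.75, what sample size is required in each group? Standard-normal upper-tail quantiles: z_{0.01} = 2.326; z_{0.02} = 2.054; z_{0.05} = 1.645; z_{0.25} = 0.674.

Cohen's d = |M₁ − M₂| / SD_pooled = |73.0 − 74.6| / 2.2 = 1.6 / 2.2 = 0.727.
For two independent groups with equal n: n = 2·((z_{α} + z_β) / d)².
z_{α} + z_β = 2.054 + 0.674 = 2.728.
n = 2 × (2.728 / 0.727)² = 2 × 3.752² = 2 × 14.08 = 28.2.
Round up to the next whole participant.

n = 29 per group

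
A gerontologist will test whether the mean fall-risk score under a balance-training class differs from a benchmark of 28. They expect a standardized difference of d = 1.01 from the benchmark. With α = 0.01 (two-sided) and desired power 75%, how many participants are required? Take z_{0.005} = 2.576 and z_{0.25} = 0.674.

n = 11

For a one-sample test: n = ((z_{α/2} + z_β) / d)².
z_{α/2} + z_β = 2.576 + 0.674 = 3.250.
n = (3.250 / 1.01)² = 3.218² = 10.35.
Round up.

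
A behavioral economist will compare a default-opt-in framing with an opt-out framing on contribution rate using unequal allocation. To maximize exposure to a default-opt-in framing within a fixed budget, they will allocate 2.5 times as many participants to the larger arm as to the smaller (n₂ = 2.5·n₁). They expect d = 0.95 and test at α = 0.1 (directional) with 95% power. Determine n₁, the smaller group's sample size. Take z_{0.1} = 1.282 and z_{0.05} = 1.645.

n₁ = 14

With allocation ratio k = n₂/n₁ = 2.5, Var(x̄₁−x̄₂) = σ²(1/n₁ + 1/(k·n₁)) = σ²·(k+1)/(k·n₁).
So n₁ = (1 + 1/k)·((z_{α} + z_β)/d)² = 1.400 × (2.927/0.95)².
n₁ = 1.400 × 9.49 = 13.3.
Round up: n₁ = 14, giving n₂ = 2.5 × 14 = 35.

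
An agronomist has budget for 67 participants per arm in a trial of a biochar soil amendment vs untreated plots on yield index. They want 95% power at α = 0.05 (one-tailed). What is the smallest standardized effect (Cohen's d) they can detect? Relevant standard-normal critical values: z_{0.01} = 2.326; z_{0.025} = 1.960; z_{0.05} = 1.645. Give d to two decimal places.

For two independent groups of n = 67 each: d_min = (z_{α} + z_β)·√(2/n).
z-sum = 1.645 + 1.645 = 3.290.
d_min = 3.290 × √(2/67) = 3.290 × 0.1728 = 0.568.

d_min ≈ 0.57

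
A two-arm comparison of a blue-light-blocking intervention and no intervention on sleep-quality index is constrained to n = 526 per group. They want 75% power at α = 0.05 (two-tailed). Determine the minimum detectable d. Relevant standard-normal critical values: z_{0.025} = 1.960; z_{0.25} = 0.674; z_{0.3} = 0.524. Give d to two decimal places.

d_min ≈ 0.16

For two independent groups of n = 526 each: d_min = (z_{α/2} + z_β)·√(2/n).
z-sum = 1.960 + 0.674 = 2.634.
d_min = 2.634 × √(2/526) = 2.634 × 0.0617 = 0.162.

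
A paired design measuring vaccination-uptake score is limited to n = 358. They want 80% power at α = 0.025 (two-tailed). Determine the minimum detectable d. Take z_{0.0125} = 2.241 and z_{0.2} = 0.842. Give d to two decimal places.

For a single sample (or paired design) of n = 358: d_min = (z_{α/2} + z_β)/√n.
z-sum = 2.241 + 0.842 = 3.083.
d_min = 3.083 / √358 = 3.083 / 18.921 = 0.163.

d_min ≈ 0.16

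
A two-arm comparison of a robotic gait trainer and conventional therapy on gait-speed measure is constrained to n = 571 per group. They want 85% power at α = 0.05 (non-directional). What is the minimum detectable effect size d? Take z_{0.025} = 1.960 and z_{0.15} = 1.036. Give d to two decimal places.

d_min ≈ 0.18

For two independent groups of n = 571 each: d_min = (z_{α/2} + z_β)·√(2/n).
z-sum = 1.960 + 1.036 = 2.996.
d_min = 2.996 × √(2/571) = 2.996 × 0.0592 = 0.177.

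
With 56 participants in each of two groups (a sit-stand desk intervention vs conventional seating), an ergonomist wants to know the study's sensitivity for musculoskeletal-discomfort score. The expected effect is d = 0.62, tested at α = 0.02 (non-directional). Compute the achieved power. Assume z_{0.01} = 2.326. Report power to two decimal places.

power ≈ 0.83

For two equal groups, power = Φ(d·√(n/2) − z_{α/2}).
d·√(n/2) = 0.62 × √(56/2) = 0.62 × 5.292 = 3.281.
z_β = 3.281 − 2.326 = 0.955.
Power = Φ(0.955) = 0.830.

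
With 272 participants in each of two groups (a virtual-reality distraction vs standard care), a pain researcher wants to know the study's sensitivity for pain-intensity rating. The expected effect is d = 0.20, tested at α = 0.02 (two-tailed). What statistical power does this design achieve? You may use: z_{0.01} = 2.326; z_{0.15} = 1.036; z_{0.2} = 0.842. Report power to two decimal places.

For two equal groups, power = Φ(d·√(n/2) − z_{α/2}).
d·√(n/2) = 0.20 × √(272/2) = 0.20 × 11.662 = 2.332.
z_β = 2.332 − 2.326 = 0.006.
Power = Φ(0.006) = 0.503.

power ≈ 0.50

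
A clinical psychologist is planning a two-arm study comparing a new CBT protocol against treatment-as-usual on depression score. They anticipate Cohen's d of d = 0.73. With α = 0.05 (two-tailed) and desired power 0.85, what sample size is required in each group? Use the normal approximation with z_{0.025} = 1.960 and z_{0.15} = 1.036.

For two independent groups with equal n: n = 2·((z_{α/2} + z_β) / d)².
z_{α/2} + z_β = 1.960 + 1.036 = 2.996.
n = 2 × (2.996 / 0.73)² = 2 × 4.104² = 2 × 16.84 = 33.7.
Round up to the next whole participant.

n = 34 per group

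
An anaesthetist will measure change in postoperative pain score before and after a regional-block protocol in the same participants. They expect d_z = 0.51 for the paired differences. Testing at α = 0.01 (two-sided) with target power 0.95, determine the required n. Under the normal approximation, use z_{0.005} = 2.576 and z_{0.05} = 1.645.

For a paired (one-sample on differences) test: n = ((z_{α/2} + z_β) / d)².
z_{α/2} + z_β = 2.576 + 1.645 = 4.221.
n = (4.221 / 0.51)² = 8.276² = 68.50.
Round up.

n = 69 pairs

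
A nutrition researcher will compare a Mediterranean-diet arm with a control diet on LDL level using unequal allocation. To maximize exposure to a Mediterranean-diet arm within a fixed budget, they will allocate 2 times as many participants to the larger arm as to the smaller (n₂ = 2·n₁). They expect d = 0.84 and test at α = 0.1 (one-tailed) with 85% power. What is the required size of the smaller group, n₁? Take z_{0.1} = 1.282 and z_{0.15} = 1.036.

n₁ = 12

With allocation ratio k = n₂/n₁ = 2, Var(x̄₁−x̄₂) = σ²(1/n₁ + 1/(k·n₁)) = σ²·(k+1)/(k·n₁).
So n₁ = (1 + 1/k)·((z_{α} + z_β)/d)² = 1.500 × (2.318/0.84)².
n₁ = 1.500 × 7.61 = 11.4.
Round up: n₁ = 12, giving n₂ = 2 × 12 = 24.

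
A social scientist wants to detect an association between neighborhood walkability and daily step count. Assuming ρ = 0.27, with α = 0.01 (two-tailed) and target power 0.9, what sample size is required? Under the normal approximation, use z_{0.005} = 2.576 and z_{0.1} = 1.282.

Fisher's z: C = ½·ln((1+r)/(1−r)) = ½·ln(1.7397) = 0.2769.
n = ((z_{α/2} + z_β)/C)² + 3.
(2.576 + 1.282) / 0.2769 = 3.858 / 0.2769 = 13.933.
n = 13.933² + 3 = 194.12 + 3 = 197.1.
Round up.

n = 198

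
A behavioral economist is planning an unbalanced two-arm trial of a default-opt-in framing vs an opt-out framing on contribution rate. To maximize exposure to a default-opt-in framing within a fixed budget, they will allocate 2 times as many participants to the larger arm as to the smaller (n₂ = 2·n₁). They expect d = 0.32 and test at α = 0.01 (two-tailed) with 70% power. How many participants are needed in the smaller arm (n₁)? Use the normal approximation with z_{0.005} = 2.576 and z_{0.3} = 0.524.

With allocation ratio k = n₂/n₁ = 2, Var(x̄₁−x̄₂) = σ²(1/n₁ + 1/(k·n₁)) = σ²·(k+1)/(k·n₁).
So n₁ = (1 + 1/k)·((z_{α/2} + z_β)/d)² = 1.500 × (3.100/0.32)².
n₁ = 1.500 × 93.85 = 140.8.
Round up: n₁ = 141, giving n₂ = 2 × 141 = 282.

n₁ = 141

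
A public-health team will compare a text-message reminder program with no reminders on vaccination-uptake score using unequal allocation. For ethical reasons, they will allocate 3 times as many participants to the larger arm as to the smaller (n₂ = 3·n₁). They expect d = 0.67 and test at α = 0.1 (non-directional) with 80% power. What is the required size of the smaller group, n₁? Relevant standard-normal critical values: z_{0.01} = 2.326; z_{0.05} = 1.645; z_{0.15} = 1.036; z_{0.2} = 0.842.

n₁ = 19

With allocation ratio k = n₂/n₁ = 3, Var(x̄₁−x̄₂) = σ²(1/n₁ + 1/(k·n₁)) = σ²·(k+1)/(k·n₁).
So n₁ = (1 + 1/k)·((z_{α/2} + z_β)/d)² = 1.333 × (2.487/0.67)².
n₁ = 1.333 × 13.78 = 18.4.
Round up: n₁ = 19, giving n₂ = 3 × 19 = 57.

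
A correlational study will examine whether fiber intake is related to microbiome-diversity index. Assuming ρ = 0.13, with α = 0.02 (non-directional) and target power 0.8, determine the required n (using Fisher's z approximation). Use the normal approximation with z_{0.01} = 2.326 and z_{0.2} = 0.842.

n = 591

Fisher's z: C = ½·ln((1+r)/(1−r)) = ½·ln(1.2989) = 0.1307.
n = ((z_{α/2} + z_β)/C)² + 3.
(2.326 + 0.842) / 0.1307 = 3.168 / 0.1307 = 24.239.
n = 24.239² + 3 = 587.52 + 3 = 590.5.
Round up.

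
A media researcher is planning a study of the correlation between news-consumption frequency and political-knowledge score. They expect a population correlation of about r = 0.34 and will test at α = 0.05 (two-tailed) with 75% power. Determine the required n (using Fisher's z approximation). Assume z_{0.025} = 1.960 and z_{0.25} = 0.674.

Fisher's z: C = ½·ln((1+r)/(1−r)) = ½·ln(2.0303) = 0.3541.
n = ((z_{α/2} + z_β)/C)² + 3.
(1.960 + 0.674) / 0.3541 = 2.634 / 0.3541 = 7.439.
n = 7.439² + 3 = 55.33 + 3 = 58.3.
Round up.

n = 59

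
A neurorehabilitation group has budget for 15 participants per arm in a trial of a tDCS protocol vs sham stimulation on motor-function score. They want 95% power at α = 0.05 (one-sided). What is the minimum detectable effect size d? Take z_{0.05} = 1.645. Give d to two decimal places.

For two independent groups of n = 15 each: d_min = (z_{α} + z_β)·√(2/n).
z-sum = 1.645 + 1.645 = 3.290.
d_min = 3.290 × √(2/15) = 3.290 × 0.3651 = 1.201.

d_min ≈ 1.20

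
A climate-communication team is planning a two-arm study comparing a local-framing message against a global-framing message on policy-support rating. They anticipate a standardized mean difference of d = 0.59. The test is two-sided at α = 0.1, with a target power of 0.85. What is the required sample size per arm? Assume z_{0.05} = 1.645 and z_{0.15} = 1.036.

For two independent groups with equal n: n = 2·((z_{α/2} + z_β) / d)².
z_{α/2} + z_β = 1.645 + 1.036 = 2.681.
n = 2 × (2.681 / 0.59)² = 2 × 4.544² = 2 × 20.65 = 41.3.
Round up to the next whole participant.

n = 42 per group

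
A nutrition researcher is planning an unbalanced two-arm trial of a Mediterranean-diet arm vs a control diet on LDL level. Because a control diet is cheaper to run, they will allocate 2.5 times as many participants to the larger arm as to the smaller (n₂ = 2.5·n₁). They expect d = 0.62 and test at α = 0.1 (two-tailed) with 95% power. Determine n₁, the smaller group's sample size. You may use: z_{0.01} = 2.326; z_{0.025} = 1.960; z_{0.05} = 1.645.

n₁ = 40

With allocation ratio k = n₂/n₁ = 2.5, Var(x̄₁−x̄₂) = σ²(1/n₁ + 1/(k·n₁)) = σ²·(k+1)/(k·n₁).
So n₁ = (1 + 1/k)·((z_{α/2} + z_β)/d)² = 1.400 × (3.290/0.62)².
n₁ = 1.400 × 28.16 = 39.4.
Round up: n₁ = 40, giving n₂ = 2.5 × 40 = 100.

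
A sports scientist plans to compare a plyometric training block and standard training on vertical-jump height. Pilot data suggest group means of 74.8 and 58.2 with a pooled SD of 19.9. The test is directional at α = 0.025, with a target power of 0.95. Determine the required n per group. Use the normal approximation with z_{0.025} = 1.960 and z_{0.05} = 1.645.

n = 38 per group

Cohen's d = |M₁ − M₂| / SD_pooled = |74.8 − 58.2| / 19.9 = 16.6 / 19.9 = 0.834.
For two independent groups with equal n: n = 2·((z_{α} + z_β) / d)².
z_{α} + z_β = 1.960 + 1.645 = 3.605.
n = 2 × (3.605 / 0.834)² = 2 × 4.323² = 2 × 18.68 = 37.4.
Round up to the next whole participant.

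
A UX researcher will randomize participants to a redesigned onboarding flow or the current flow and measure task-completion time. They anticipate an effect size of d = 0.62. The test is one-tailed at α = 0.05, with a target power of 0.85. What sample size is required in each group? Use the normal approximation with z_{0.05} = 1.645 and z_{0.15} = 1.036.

n = 38 per group

For two independent groups with equal n: n = 2·((z_{α} + z_β) / d)².
z_{α} + z_β = 1.645 + 1.036 = 2.681.
n = 2 × (2.681 / 0.62)² = 2 × 4.324² = 2 × 18.70 = 37.4.
Round up to the next whole participant.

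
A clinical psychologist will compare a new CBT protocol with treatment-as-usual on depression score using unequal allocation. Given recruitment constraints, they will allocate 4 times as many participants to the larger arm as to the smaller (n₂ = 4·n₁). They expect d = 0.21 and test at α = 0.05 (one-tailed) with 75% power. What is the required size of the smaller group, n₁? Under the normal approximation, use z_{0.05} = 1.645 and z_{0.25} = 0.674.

n₁ = 153

With allocation ratio k = n₂/n₁ = 4, Var(x̄₁−x̄₂) = σ²(1/n₁ + 1/(k·n₁)) = σ²·(k+1)/(k·n₁).
So n₁ = (1 + 1/k)·((z_{α} + z_β)/d)² = 1.250 × (2.319/0.21)².
n₁ = 1.250 × 121.94 = 152.4.
Round up: n₁ = 153, giving n₂ = 4 × 153 = 612.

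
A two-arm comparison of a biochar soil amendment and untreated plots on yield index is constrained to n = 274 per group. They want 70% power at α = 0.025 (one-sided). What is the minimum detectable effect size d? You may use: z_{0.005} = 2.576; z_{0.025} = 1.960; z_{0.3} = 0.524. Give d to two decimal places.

d_min ≈ 0.21

For two independent groups of n = 274 each: d_min = (z_{α} + z_β)·√(2/n).
z-sum = 1.960 + 0.524 = 2.484.
d_min = 2.484 × √(2/274) = 2.484 × 0.0854 = 0.212.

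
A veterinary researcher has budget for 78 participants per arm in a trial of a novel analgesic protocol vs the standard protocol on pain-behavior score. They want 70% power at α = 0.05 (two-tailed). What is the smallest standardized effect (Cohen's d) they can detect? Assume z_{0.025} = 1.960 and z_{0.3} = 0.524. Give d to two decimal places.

d_min ≈ 0.40

For two independent groups of n = 78 each: d_min = (z_{α/2} + z_β)·√(2/n).
z-sum = 1.960 + 0.524 = 2.484.
d_min = 2.484 × √(2/78) = 2.484 × 0.1601 = 0.398.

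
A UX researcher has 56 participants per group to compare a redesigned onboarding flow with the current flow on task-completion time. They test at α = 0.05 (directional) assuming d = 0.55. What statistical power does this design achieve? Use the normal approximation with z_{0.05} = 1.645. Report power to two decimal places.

power ≈ 0.90

For two equal groups, power = Φ(d·√(n/2) − z_{α}).
d·√(n/2) = 0.55 × √(56/2) = 0.55 × 5.292 = 2.910.
z_β = 2.910 − 1.645 = 1.265.
Power = Φ(1.265) = 0.897.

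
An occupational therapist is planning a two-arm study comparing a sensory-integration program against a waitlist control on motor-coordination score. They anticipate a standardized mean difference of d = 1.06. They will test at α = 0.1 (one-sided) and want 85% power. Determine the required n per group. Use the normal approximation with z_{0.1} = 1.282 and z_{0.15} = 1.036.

n = 10 per group

For two independent groups with equal n: n = 2·((z_{α} + z_β) / d)².
z_{α} + z_β = 1.282 + 1.036 = 2.318.
n = 2 × (2.318 / 1.06)² = 2 × 2.187² = 2 × 4.78 = 9.6.
Round up to the next whole participant.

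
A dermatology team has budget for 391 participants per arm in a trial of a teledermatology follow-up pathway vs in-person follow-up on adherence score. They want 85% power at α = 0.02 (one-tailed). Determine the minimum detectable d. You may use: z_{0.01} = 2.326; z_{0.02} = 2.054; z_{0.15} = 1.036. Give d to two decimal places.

d_min ≈ 0.22

For two independent groups of n = 391 each: d_min = (z_{α} + z_β)·√(2/n).
z-sum = 2.054 + 1.036 = 3.090.
d_min = 3.090 × √(2/391) = 3.090 × 0.0715 = 0.221.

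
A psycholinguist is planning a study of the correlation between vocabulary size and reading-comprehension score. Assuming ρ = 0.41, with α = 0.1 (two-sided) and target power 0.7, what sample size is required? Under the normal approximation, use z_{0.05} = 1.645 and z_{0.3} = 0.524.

n = 28

Fisher's z: C = ½·ln((1+r)/(1−r)) = ½·ln(2.3898) = 0.4356.
n = ((z_{α/2} + z_β)/C)² + 3.
(1.645 + 0.524) / 0.4356 = 2.169 / 0.4356 = 4.979.
n = 4.979² + 3 = 24.79 + 3 = 27.8.
Round up.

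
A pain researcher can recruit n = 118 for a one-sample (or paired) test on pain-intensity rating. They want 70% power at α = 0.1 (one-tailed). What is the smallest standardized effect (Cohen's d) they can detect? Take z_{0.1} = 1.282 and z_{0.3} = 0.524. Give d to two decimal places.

d_min ≈ 0.17

For a single sample (or paired design) of n = 118: d_min = (z_{α} + z_β)/√n.
z-sum = 1.282 + 0.524 = 1.806.
d_min = 1.806 / √118 = 1.806 / 10.863 = 0.166.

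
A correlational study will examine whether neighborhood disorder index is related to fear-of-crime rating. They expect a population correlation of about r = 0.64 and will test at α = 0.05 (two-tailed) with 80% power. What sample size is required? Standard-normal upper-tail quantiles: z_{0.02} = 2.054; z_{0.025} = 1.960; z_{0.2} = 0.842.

Fisher's z: C = ½·ln((1+r)/(1−r)) = ½·ln(4.5556) = 0.7582.
n = ((z_{α/2} + z_β)/C)² + 3.
(1.960 + 0.842) / 0.7582 = 2.802 / 0.7582 = 3.696.
n = 3.696² + 3 = 13.66 + 3 = 16.7.
Round up.

n = 17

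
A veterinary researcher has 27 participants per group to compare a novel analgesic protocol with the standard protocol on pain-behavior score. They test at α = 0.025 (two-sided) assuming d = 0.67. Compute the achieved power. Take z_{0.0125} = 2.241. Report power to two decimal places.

For two equal groups, power = Φ(d·√(n/2) − z_{α/2}).
d·√(n/2) = 0.67 × √(27/2) = 0.67 × 3.674 = 2.462.
z_β = 2.462 − 2.241 = 0.221.
Power = Φ(0.221) = 0.587.

power ≈ 0.59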